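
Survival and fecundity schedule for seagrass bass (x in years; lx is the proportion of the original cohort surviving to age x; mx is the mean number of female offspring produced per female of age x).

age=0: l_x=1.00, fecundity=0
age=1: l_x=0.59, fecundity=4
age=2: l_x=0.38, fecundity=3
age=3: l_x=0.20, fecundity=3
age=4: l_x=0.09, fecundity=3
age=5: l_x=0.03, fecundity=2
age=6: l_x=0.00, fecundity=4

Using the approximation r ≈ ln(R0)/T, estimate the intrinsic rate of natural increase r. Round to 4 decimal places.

R0 = Σ lx·mx = 0 + 2.36 + 1.14 + 0.6 + 0.27 + 0.06 + 0 = 4.43
Σ x·lx·mx = 7.82; T = 7.82/4.43 = 1.76524…
r ≈ ln(R0)/T = ln(4.43)/1.76524… = 0.843173… → 0.8432

0.8432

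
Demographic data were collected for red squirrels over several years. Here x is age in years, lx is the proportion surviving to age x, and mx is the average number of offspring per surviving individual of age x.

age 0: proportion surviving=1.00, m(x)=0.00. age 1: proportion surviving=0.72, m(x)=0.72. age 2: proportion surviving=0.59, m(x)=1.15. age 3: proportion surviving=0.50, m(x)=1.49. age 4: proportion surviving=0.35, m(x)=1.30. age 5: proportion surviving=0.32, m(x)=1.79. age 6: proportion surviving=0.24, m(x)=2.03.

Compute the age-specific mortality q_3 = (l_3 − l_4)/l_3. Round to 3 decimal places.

q_3 = (l_3 − l_4) / l_3 = (0.5 − 0.35) / 0.5
     = 0.15 / 0.5 = 0.3 → 0.300

0.300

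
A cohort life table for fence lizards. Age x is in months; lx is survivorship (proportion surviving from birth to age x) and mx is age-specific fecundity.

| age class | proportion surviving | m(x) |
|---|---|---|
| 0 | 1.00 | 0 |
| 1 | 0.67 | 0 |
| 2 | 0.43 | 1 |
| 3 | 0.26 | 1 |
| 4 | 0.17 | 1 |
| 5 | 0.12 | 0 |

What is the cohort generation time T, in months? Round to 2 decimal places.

lx·mx: 0, 0, 0.43, 0.26, 0.17, 0 → R0 = 0.86
x·lx·mx: 0, 0, 0.86, 0.78, 0.68, 0 → Σ = 2.32
T = 2.32 / 0.86 = 2.697674… → 2.70

2.70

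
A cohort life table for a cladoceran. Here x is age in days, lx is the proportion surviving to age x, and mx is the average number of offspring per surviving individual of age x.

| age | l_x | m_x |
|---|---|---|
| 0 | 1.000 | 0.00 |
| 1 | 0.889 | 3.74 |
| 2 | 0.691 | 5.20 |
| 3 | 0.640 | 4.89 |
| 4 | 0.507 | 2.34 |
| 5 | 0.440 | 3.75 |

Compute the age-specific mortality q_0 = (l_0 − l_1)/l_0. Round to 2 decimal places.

q_0 = (l_0 − l_1) / l_0 = (1 − 0.889) / 1
     = 0.111 / 1 = 0.111 → 0.11

0.11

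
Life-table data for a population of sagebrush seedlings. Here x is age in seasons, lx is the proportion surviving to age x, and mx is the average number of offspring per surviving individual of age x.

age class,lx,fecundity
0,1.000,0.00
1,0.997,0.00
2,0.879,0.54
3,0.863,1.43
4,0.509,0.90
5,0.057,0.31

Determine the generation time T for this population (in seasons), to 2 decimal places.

3.01

lx·mx: 0, 0, 0.47466, 1.23409, 0.4581, 0.01767 → R0 = 2.18452
x·lx·mx: 0, 0, 0.94932, 3.70227, 1.8324, 0.08835 → Σ = 6.57234
T = 6.57234 / 2.18452 = 3.008597… → 3.01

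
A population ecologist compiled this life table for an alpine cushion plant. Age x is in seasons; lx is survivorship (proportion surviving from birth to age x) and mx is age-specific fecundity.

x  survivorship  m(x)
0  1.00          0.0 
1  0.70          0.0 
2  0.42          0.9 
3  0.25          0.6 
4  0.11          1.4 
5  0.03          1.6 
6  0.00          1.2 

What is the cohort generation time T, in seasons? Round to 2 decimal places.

2.82

lx·mx: 0, 0, 0.378, 0.15, 0.154, 0.048, 0 → R0 = 0.73
x·lx·mx: 0, 0, 0.756, 0.45, 0.616, 0.24, 0 → Σ = 2.062
T = 2.062 / 0.73 = 2.824658… → 2.82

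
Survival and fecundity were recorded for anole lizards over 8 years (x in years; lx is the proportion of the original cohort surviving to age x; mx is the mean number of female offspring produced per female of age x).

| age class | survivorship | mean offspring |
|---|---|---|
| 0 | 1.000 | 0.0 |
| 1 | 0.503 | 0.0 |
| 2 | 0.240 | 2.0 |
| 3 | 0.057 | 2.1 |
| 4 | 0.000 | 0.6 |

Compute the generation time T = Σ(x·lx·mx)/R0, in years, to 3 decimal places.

lx·mx: 0, 0, 0.48, 0.1197, 0 → R0 = 0.5997
x·lx·mx: 0, 0, 0.96, 0.3591, 0 → Σ = 1.3191
T = 1.3191 / 0.5997 = 2.1996… → 2.200

2.200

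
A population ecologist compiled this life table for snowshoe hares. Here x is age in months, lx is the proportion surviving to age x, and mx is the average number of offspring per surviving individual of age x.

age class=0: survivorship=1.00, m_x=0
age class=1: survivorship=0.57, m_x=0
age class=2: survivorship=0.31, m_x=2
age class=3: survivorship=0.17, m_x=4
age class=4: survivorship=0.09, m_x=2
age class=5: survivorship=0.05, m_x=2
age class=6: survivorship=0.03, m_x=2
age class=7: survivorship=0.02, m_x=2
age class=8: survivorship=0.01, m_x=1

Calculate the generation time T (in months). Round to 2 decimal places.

3.09

lx·mx: 0, 0, 0.62, 0.68, 0.18, 0.1, 0.06, 0.04, 0.01 → R0 = 1.69
x·lx·mx: 0, 0, 1.24, 2.04, 0.72, 0.5, 0.36, 0.28, 0.08 → Σ = 5.22
T = 5.22 / 1.69 = 3.088757… → 3.09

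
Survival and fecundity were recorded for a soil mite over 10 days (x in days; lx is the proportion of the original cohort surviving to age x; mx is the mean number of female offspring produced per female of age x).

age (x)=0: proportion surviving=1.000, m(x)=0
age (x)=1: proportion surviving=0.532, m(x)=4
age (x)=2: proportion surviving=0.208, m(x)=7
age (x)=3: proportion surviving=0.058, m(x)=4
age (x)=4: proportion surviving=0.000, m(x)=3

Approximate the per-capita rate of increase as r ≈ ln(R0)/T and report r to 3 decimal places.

0.891

R0 = Σ lx·mx = 0 + 2.128 + 1.456 + 0.232 + 0 = 3.816
Σ x·lx·mx = 5.736; T = 5.736/3.816 = 1.50314…
r ≈ ln(R0)/T = ln(3.816)/1.50314… = 0.89093… → 0.891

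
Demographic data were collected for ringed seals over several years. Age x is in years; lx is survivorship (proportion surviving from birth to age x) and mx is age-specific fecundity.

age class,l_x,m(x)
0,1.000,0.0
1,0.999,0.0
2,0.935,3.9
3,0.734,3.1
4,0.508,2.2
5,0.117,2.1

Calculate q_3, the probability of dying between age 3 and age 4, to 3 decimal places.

0.308

q_3 = (l_3 − l_4) / l_3 = (0.734 − 0.508) / 0.734
     = 0.226 / 0.734 = 0.307902… → 0.308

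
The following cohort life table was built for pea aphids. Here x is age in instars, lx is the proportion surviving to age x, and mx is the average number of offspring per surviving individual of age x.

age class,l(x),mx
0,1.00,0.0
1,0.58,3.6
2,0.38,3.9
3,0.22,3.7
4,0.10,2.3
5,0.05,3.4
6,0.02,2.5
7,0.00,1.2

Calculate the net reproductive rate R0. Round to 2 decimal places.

4.83

lx·mx by age: 0, 2.088, 1.482, 0.814, 0.23, 0.17, 0.05, 0
R0 = Σ lx·mx = 4.834 → 4.83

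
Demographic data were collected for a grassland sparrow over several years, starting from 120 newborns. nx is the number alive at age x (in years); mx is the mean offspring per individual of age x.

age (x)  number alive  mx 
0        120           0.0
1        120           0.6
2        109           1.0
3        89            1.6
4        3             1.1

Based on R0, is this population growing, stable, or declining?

growing

lx = nx/n0 = nx/120: 1, 1, 0.90833…, 0.74167…, 0.025
R0 = Σ lx·mx = 0 + 0.6 + 0.908333… + 1.186667… + 0.0275 = 2.7225…
R0 > 1, so the population is growing.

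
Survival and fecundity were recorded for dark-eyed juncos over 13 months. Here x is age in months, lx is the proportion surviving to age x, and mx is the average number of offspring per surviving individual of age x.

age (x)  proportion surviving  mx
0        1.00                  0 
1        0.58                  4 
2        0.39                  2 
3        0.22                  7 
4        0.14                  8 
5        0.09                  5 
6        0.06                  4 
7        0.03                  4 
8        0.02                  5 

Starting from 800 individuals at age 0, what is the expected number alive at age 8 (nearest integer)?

Expected survivors = N0 · l_8 = 800 × 0.02 = 16 → 16

16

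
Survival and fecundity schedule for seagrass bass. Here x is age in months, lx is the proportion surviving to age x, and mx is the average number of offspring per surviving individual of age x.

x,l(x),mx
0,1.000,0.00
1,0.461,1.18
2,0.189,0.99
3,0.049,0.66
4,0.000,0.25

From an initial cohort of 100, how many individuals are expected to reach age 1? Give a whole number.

Expected survivors = N0 · l_1 = 100 × 0.461 = 46.1 → 46

46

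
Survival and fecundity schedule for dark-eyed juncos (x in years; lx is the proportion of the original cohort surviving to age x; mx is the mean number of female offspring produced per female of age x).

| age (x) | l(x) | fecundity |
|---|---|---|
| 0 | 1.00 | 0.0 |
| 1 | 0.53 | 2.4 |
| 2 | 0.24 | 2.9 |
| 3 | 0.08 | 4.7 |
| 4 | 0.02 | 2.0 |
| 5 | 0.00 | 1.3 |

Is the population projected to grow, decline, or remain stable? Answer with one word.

growing

R0 = Σ lx·mx = 0 + 1.272 + 0.696 + 0.376 + 0.04 + 0 = 2.384
R0 > 1, so the population is growing.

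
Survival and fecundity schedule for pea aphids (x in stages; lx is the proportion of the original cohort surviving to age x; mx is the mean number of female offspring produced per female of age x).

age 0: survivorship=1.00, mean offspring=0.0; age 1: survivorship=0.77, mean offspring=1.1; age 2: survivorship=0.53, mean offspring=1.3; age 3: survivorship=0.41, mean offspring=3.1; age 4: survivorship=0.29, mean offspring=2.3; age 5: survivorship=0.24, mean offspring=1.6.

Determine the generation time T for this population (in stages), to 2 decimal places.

lx·mx: 0, 0.847, 0.689, 1.271, 0.667, 0.384 → R0 = 3.858
x·lx·mx: 0, 0.847, 1.378, 3.813, 2.668, 1.92 → Σ = 10.626
T = 10.626 / 3.858 = 2.754277… → 2.75

2.75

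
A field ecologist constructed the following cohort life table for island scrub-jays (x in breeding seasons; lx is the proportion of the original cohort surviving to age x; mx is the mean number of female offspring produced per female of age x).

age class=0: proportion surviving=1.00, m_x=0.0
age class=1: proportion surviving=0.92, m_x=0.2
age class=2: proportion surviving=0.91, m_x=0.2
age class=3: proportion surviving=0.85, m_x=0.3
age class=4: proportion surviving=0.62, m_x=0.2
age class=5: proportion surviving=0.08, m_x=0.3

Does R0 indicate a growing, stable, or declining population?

R0 = Σ lx·mx = 0 + 0.184 + 0.182 + 0.255 + 0.124 + 0.024 = 0.769
R0 < 1, so the population is declining.

declining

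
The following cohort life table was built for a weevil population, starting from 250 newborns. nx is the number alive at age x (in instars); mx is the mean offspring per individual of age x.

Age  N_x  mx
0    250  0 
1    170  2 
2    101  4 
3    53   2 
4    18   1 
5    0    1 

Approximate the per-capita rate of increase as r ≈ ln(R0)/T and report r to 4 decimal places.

0.7025

lx = nx/n0 = nx/250: 1, 0.68, 0.404, 0.212, 0.072, 0
R0 = Σ lx·mx = 0 + 1.36 + 1.616 + 0.424 + 0.072 + 0 = 3.472
Σ x·lx·mx = 6.152; T = 6.152/3.472 = 1.77189…
r ≈ ln(R0)/T = ln(3.472)/1.77189… = 0.702488… → 0.7025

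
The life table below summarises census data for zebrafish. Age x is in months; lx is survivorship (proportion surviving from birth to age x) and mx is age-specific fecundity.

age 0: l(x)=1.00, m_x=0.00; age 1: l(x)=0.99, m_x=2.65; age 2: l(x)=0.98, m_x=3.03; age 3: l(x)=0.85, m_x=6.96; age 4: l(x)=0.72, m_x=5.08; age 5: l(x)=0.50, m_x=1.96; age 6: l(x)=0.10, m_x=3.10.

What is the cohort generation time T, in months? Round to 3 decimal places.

2.899

lx·mx: 0, 2.6235, 2.9694, 5.916, 3.6576, 0.98, 0.31 → R0 = 16.4565
x·lx·mx: 0, 2.6235, 5.9388, 17.748, 14.6304, 4.9, 1.86 → Σ = 47.7007
T = 47.7007 / 16.4565 = 2.898593… → 2.899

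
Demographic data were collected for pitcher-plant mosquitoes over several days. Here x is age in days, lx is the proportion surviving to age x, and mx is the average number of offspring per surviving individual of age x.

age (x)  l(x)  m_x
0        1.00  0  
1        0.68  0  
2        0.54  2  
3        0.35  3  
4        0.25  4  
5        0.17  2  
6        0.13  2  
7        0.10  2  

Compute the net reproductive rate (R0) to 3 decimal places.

3.930

lx·mx by age: 0, 0, 1.08, 1.05, 1, 0.34, 0.26, 0.2
R0 = Σ lx·mx = 3.93 → 3.930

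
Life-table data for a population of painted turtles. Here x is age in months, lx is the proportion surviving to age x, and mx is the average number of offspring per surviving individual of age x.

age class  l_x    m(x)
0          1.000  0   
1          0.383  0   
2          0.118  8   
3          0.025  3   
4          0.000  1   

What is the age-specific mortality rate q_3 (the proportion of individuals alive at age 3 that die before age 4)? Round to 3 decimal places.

1.000

q_3 = (l_3 − l_4) / l_3 = (0.025 − 0) / 0.025
     = 0.025 / 0.025 = 1 → 1.000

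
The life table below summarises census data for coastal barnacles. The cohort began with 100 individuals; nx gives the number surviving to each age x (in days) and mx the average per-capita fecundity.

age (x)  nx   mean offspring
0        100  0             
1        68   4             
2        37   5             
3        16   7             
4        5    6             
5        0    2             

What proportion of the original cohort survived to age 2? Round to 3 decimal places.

0.370

l_2 = n_2/n_0 = 37/100 = 0.37 → 0.370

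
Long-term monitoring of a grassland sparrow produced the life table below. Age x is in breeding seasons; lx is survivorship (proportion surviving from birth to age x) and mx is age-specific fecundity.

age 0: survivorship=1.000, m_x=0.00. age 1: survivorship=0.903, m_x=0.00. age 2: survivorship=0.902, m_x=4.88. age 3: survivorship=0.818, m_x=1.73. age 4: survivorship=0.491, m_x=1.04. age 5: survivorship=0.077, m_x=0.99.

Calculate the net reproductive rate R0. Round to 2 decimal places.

lx·mx by age: 0, 0, 4.40176, 1.41514, 0.51064, 0.07623
R0 = Σ lx·mx = 6.40377 → 6.40

6.40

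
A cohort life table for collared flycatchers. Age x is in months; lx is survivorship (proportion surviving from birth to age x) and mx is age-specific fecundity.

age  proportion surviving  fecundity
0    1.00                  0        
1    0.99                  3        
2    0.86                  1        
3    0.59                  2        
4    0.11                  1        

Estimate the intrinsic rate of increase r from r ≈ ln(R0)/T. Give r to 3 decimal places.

0.964

R0 = Σ lx·mx = 0 + 2.97 + 0.86 + 1.18 + 0.11 = 5.12
Σ x·lx·mx = 8.67; T = 8.67/5.12 = 1.69336…
r ≈ ln(R0)/T = ln(5.12)/1.69336… = 0.96445… → 0.964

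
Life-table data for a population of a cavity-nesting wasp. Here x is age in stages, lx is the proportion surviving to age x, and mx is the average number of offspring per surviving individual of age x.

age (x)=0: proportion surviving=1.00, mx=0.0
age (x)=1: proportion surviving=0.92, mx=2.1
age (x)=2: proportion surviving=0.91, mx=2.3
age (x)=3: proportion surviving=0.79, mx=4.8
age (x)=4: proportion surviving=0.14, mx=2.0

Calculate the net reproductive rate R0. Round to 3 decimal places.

8.097

lx·mx by age: 0, 1.932, 2.093, 3.792, 0.28
R0 = Σ lx·mx = 8.097 → 8.097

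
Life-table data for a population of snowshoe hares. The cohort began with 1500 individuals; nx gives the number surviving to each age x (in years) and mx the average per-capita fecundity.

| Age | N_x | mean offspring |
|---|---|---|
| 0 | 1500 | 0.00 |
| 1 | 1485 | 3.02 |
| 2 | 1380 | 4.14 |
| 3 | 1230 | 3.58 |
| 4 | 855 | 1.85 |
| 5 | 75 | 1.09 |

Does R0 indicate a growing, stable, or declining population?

growing

lx = nx/n0 = nx/1500: 1, 0.99, 0.92, 0.82, 0.57, 0.05
R0 = Σ lx·mx = 0 + 2.9898 + 3.8088 + 2.9356 + 1.0545 + 0.0545 = 10.8432
R0 > 1, so the population is growing.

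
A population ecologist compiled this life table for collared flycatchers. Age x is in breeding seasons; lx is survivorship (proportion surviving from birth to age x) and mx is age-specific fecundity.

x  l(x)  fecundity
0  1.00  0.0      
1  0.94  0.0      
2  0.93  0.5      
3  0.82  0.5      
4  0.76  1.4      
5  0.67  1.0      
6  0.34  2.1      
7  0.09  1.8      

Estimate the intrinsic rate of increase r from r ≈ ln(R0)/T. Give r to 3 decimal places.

R0 = Σ lx·mx = 0 + 0 + 0.465 + 0.41 + 1.064 + 0.67 + 0.714 + 0.162 = 3.485
Σ x·lx·mx = 15.184; T = 15.184/3.485 = 4.35696…
r ≈ ln(R0)/T = ln(3.485)/4.35696… = 0.28655… → 0.287

0.287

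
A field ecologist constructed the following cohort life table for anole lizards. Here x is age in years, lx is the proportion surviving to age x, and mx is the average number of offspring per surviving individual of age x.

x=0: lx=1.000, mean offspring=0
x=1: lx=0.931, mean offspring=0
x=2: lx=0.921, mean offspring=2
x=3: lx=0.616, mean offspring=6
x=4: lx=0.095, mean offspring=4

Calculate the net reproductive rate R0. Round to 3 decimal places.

lx·mx by age: 0, 0, 1.842, 3.696, 0.38
R0 = Σ lx·mx = 5.918 → 5.918

5.918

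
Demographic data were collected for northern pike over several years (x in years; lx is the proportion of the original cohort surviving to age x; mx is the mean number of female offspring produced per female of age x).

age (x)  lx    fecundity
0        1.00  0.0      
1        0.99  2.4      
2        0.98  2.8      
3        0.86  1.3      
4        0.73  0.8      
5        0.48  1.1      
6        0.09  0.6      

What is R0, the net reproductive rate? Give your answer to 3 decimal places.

lx·mx by age: 0, 2.376, 2.744, 1.118, 0.584, 0.528, 0.054
R0 = Σ lx·mx = 7.404 → 7.404

7.404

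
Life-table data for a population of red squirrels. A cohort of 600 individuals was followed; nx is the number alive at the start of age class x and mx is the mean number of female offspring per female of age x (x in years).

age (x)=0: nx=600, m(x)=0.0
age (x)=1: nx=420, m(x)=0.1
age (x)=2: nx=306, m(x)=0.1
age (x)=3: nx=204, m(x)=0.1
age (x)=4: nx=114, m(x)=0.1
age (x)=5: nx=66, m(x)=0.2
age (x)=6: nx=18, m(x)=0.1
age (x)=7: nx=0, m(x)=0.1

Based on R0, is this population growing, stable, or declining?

lx = nx/n0 = nx/600: 1, 0.7, 0.51, 0.34, 0.19, 0.11, 0.03, 0
R0 = Σ lx·mx = 0 + 0.07 + 0.051 + 0.034 + 0.019 + 0.022 + 0.003 + 0 = 0.199
R0 < 1, so the population is declining.

declining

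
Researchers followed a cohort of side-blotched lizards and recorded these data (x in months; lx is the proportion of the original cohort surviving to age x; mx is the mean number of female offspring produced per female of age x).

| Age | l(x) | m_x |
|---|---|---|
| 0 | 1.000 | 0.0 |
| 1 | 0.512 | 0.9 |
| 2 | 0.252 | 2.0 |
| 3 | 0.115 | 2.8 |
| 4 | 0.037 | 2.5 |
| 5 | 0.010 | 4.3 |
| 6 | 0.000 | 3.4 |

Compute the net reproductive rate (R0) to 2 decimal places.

lx·mx by age: 0, 0.4608, 0.504, 0.322, 0.0925, 0.043, 0
R0 = Σ lx·mx = 1.4223 → 1.42

1.42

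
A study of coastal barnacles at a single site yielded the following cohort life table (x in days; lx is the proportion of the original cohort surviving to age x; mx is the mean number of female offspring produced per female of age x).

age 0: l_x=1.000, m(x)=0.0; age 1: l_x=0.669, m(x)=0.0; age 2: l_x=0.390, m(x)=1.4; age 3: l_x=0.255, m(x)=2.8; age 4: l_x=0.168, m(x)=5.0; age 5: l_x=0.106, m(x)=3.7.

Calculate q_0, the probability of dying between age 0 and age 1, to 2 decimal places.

q_0 = (l_0 − l_1) / l_0 = (1 − 0.669) / 1
     = 0.331 / 1 = 0.331 → 0.33

0.33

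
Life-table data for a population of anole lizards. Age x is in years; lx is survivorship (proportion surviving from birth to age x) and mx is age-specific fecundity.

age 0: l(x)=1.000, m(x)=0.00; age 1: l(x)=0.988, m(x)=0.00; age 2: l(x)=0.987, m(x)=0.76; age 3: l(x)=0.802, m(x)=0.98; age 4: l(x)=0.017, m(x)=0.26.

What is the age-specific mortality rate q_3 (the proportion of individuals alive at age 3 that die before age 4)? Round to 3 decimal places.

0.979

q_3 = (l_3 − l_4) / l_3 = (0.802 − 0.017) / 0.802
     = 0.785 / 0.802 = 0.978803… → 0.979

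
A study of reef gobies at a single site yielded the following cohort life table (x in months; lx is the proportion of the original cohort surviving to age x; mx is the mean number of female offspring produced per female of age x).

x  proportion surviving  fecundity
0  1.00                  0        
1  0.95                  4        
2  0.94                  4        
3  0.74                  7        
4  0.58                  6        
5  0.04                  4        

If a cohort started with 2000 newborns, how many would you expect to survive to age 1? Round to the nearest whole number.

1900

Expected survivors = N0 · l_1 = 2000 × 0.95 = 1900 → 1900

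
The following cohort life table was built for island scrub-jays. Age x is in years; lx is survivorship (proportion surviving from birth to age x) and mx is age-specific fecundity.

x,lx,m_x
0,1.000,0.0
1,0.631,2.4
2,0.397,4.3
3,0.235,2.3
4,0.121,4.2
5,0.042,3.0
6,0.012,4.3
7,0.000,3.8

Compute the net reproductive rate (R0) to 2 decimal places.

lx·mx by age: 0, 1.5144, 1.7071, 0.5405, 0.5082, 0.126, 0.0516, 0
R0 = Σ lx·mx = 4.4478 → 4.45

4.45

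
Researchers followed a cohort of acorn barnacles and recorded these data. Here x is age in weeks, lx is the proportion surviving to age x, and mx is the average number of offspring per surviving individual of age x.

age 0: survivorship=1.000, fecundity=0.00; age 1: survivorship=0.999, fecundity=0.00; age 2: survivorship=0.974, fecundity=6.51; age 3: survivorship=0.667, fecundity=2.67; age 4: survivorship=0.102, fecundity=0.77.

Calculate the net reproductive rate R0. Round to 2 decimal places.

lx·mx by age: 0, 0, 6.34074, 1.78089, 0.07854
R0 = Σ lx·mx = 8.20017 → 8.20

8.20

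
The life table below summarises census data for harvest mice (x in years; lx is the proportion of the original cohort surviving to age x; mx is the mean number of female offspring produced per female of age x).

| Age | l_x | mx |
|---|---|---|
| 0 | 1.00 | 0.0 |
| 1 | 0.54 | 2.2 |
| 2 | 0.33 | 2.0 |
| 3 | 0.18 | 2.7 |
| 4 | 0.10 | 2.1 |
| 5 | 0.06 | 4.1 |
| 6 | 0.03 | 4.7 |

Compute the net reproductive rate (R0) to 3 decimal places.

lx·mx by age: 0, 1.188, 0.66, 0.486, 0.21, 0.246, 0.141
R0 = Σ lx·mx = 2.931 → 2.931

2.931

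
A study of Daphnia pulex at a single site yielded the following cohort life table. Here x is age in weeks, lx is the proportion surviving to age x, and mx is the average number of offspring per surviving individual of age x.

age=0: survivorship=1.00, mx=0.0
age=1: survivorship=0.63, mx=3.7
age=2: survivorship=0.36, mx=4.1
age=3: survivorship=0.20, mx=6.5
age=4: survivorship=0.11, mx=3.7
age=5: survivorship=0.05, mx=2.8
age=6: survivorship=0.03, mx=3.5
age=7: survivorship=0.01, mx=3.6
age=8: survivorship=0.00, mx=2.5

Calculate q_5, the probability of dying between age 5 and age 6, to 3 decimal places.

q_5 = (l_5 − l_6) / l_5 = (0.05 − 0.03) / 0.05
     = 0.02 / 0.05 = 0.4 → 0.400

0.400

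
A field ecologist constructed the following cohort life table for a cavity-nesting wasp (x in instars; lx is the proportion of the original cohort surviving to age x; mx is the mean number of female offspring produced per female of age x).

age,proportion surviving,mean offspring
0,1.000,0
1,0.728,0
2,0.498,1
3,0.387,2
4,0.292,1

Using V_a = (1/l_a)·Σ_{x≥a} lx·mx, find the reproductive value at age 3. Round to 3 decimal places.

lx·mx for x ≥ 3: 0.774, 0.292 → sum = 1.066
V_3 = 1.066 / l_3 = 1.066 / 0.387 = 2.754522… → 2.755

2.755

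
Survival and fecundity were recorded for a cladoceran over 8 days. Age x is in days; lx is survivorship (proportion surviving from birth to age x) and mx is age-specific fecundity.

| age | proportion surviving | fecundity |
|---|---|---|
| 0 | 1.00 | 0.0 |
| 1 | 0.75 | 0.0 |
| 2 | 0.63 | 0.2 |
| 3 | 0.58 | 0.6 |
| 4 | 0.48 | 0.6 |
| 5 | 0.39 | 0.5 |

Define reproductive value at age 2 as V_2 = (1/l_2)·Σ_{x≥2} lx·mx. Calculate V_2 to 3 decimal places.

1.519

lx·mx for x ≥ 2: 0.126, 0.348, 0.288, 0.195 → sum = 0.957
V_2 = 0.957 / l_2 = 0.957 / 0.63 = 1.519048… → 1.519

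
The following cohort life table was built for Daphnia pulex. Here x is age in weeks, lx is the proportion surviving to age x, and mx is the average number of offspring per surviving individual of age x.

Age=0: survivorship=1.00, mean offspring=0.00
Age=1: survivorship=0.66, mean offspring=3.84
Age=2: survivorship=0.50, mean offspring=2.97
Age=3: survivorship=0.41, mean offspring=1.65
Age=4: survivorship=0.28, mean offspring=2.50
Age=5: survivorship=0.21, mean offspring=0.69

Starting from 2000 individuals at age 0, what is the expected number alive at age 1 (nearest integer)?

1320

Expected survivors = N0 · l_1 = 2000 × 0.66 = 1320 → 1320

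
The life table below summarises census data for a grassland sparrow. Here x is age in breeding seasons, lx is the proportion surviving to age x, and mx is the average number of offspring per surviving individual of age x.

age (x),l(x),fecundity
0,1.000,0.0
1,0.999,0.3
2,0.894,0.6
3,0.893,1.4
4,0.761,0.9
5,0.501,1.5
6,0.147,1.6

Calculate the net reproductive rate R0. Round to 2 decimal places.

3.76

lx·mx by age: 0, 0.2997, 0.5364, 1.2502, 0.6849, 0.7515, 0.2352
R0 = Σ lx·mx = 3.7579 → 3.76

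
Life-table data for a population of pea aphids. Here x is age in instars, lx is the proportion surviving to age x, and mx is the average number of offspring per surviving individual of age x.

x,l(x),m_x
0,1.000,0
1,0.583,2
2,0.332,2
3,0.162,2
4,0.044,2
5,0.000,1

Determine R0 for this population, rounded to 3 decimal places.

lx·mx by age: 0, 1.166, 0.664, 0.324, 0.088, 0
R0 = Σ lx·mx = 2.242 → 2.242

2.242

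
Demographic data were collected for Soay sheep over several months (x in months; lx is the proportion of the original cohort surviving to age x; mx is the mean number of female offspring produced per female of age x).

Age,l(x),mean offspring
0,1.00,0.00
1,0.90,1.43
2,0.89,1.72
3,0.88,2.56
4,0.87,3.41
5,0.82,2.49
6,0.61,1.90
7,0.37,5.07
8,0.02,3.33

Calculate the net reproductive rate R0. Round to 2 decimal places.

13.18

lx·mx by age: 0, 1.287, 1.5308, 2.2528, 2.9667, 2.0418, 1.159, 1.8759, 0.0666
R0 = Σ lx·mx = 13.1806 → 13.18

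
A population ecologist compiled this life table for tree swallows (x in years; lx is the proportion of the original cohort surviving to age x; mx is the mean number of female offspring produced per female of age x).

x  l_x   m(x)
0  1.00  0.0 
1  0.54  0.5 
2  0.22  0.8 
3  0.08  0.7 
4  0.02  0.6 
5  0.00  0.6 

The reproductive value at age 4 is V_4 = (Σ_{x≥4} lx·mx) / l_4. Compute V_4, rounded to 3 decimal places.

0.600

lx·mx for x ≥ 4: 0.012, 0 → sum = 0.012
V_4 = 0.012 / l_4 = 0.012 / 0.02 = 0.6 → 0.600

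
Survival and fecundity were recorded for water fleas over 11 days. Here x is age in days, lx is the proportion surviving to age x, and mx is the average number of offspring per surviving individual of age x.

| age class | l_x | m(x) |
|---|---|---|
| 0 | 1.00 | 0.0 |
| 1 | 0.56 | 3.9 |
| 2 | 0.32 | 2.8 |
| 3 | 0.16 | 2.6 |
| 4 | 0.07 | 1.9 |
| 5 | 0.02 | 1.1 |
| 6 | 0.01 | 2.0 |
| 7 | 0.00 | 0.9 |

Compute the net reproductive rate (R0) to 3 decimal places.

3.671

lx·mx by age: 0, 2.184, 0.896, 0.416, 0.133, 0.022, 0.02, 0
R0 = Σ lx·mx = 3.671 → 3.671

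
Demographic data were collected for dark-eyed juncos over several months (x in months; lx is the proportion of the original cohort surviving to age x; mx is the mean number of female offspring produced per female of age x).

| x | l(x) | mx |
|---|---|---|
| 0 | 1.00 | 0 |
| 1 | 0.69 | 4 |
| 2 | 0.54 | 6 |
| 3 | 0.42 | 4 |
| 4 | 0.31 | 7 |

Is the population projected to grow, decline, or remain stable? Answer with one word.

R0 = Σ lx·mx = 0 + 2.76 + 3.24 + 1.68 + 2.17 = 9.85
R0 > 1, so the population is growing.

growing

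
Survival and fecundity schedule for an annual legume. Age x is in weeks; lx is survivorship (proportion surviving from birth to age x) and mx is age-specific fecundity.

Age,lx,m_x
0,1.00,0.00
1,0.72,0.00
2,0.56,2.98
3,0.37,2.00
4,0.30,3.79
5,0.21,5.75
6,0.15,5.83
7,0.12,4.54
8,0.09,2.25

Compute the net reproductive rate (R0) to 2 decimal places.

lx·mx by age: 0, 0, 1.6688, 0.74, 1.137, 1.2075, 0.8745, 0.5448, 0.2025
R0 = Σ lx·mx = 6.3751 → 6.38

6.38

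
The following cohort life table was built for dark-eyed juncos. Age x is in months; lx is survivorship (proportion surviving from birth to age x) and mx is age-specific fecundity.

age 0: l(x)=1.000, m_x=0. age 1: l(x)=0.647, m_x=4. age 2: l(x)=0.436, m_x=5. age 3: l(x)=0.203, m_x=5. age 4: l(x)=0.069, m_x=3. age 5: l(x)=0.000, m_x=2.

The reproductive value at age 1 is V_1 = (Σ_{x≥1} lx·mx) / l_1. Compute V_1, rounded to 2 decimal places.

lx·mx for x ≥ 1: 2.588, 2.18, 1.015, 0.207, 0 → sum = 5.99
V_1 = 5.99 / l_1 = 5.99 / 0.647 = 9.258114… → 9.26

9.26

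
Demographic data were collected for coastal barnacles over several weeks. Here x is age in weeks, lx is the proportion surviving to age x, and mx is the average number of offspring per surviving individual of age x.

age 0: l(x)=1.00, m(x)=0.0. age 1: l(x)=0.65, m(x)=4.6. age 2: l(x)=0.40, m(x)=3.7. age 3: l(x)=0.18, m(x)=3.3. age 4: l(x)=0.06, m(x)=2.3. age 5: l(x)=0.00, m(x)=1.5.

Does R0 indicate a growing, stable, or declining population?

growing

R0 = Σ lx·mx = 0 + 2.99 + 1.48 + 0.594 + 0.138 + 0 = 5.202
R0 > 1, so the population is growing.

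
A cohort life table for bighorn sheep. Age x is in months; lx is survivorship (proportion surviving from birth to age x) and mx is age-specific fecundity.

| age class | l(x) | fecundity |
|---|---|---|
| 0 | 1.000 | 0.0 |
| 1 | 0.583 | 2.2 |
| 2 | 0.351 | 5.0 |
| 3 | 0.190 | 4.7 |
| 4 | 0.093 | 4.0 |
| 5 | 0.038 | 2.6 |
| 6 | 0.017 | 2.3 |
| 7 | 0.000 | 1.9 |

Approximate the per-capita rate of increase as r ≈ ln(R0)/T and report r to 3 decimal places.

0.683

R0 = Σ lx·mx = 0 + 1.2826 + 1.755 + 0.893 + 0.372 + 0.0988 + 0.0391 + 0 = 4.4405
Σ x·lx·mx = 9.6882; T = 9.6882/4.4405 = 2.18178…
r ≈ ln(R0)/T = ln(4.4405)/2.18178… = 0.68328… → 0.683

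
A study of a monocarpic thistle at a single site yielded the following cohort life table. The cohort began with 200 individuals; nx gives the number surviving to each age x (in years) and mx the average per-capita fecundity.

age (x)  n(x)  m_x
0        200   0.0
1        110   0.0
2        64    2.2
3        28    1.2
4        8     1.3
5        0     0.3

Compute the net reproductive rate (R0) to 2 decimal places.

lx = nx/n0 = nx/200: 1, 0.55, 0.32, 0.14, 0.04, 0
lx·mx by age: 0, 0, 0.704, 0.168, 0.052, 0
R0 = Σ lx·mx = 0.924 → 0.92

0.92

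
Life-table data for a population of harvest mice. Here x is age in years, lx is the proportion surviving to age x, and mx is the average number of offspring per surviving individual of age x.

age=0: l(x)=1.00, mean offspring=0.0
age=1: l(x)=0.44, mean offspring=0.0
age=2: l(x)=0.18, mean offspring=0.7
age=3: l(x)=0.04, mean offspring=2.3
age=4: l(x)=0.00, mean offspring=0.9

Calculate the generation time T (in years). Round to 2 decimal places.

lx·mx: 0, 0, 0.126, 0.092, 0 → R0 = 0.218
x·lx·mx: 0, 0, 0.252, 0.276, 0 → Σ = 0.528
T = 0.528 / 0.218 = 2.422018… → 2.42

2.42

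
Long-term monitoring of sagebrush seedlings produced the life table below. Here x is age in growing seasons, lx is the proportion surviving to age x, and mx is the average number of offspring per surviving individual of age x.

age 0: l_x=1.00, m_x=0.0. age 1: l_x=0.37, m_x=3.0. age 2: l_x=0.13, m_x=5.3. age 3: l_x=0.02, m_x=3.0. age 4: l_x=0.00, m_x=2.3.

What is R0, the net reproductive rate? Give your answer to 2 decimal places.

1.86

lx·mx by age: 0, 1.11, 0.689, 0.06, 0
R0 = Σ lx·mx = 1.859 → 1.86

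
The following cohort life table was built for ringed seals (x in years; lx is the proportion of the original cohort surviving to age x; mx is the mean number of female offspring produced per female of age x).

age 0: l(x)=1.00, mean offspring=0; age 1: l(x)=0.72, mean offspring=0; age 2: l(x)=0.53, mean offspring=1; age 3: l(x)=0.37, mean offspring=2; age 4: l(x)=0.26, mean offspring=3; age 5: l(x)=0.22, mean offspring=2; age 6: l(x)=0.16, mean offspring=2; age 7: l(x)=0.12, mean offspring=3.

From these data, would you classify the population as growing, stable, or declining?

R0 = Σ lx·mx = 0 + 0 + 0.53 + 0.74 + 0.78 + 0.44 + 0.32 + 0.36 = 3.17
R0 > 1, so the population is growing.

growing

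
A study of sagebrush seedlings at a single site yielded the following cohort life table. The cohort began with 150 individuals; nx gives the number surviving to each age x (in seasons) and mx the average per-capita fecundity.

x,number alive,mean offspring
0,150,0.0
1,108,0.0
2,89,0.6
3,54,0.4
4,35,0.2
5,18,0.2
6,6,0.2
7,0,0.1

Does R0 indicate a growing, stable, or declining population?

lx = nx/n0 = nx/150: 1, 0.72, 0.59333…, 0.36, 0.23333…, 0.12, 0.04, 0
R0 = Σ lx·mx = 0 + 0 + 0.356… + 0.144 + 0.046667… + 0.024 + 0.008 + 0 = 0.578667…
R0 < 1, so the population is declining.

declining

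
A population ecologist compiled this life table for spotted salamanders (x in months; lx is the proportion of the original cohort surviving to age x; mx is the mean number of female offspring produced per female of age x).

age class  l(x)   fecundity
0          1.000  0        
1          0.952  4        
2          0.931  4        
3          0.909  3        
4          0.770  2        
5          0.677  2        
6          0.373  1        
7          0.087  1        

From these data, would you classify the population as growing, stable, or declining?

R0 = Σ lx·mx = 0 + 3.808 + 3.724 + 2.727 + 1.54 + 1.354 + 0.373 + 0.087 = 13.613
R0 > 1, so the population is growing.

growing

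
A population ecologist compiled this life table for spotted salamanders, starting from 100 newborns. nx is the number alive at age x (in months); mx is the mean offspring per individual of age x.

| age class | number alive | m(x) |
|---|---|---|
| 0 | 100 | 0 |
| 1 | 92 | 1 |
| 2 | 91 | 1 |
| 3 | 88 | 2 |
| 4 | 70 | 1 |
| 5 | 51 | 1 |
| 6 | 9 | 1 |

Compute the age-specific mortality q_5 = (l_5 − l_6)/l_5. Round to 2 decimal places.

lx = nx/n0 = nx/100: 1, 0.92, 0.91, 0.88, 0.7, 0.51, 0.09
q_5 = (l_5 − l_6) / l_5 = (0.51 − 0.09) / 0.51
     = 0.42 / 0.51 = 0.823529… → 0.82

0.82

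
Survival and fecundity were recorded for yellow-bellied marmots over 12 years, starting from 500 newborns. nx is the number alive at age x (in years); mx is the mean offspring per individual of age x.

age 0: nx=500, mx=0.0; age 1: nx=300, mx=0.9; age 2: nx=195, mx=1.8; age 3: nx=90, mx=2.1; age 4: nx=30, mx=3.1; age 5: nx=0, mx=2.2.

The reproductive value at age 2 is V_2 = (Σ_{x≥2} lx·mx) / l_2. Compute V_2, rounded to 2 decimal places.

3.25

lx = nx/n0 = nx/500: 1, 0.6, 0.39, 0.18, 0.06, 0
lx·mx for x ≥ 2: 0.702, 0.378, 0.186, 0 → sum = 1.266
V_2 = 1.266 / l_2 = 1.266 / 0.39 = 3.246154… → 3.25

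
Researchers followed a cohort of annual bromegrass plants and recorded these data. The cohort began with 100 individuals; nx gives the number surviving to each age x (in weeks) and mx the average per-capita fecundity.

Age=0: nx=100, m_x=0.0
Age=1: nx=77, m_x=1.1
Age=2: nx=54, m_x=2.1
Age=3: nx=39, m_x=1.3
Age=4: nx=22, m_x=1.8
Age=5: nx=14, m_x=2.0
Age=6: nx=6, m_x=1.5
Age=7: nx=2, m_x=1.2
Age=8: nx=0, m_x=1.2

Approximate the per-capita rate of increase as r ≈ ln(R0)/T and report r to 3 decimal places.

0.467

lx = nx/n0 = nx/100: 1, 0.77, 0.54, 0.39, 0.22, 0.14, 0.06, 0.02, 0
R0 = Σ lx·mx = 0 + 0.847 + 1.134 + 0.507 + 0.396 + 0.28 + 0.09 + 0.024 + 0 = 3.278
Σ x·lx·mx = 8.328; T = 8.328/3.278 = 2.54057…
r ≈ ln(R0)/T = ln(3.278)/2.54057… = 0.46731… → 0.467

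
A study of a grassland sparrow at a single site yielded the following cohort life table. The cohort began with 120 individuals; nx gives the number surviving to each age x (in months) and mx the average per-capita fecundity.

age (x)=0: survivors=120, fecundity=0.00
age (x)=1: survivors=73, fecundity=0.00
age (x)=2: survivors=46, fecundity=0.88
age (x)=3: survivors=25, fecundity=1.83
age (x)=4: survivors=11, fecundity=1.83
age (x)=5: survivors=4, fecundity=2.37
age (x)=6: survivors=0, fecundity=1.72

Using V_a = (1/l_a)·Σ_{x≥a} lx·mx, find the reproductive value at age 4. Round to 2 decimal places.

2.69

lx = nx/n0 = nx/120: 1, 0.60833…, 0.38333…, 0.20833…, 0.09167…, 0.03333…, 0
lx·mx for x ≥ 4: 0.16775…, 0.079…, 0 → sum = 0.24675…
V_4 = 0.24675… / l_4 = 0.24675… / 0.091667… = 2.691818… → 2.69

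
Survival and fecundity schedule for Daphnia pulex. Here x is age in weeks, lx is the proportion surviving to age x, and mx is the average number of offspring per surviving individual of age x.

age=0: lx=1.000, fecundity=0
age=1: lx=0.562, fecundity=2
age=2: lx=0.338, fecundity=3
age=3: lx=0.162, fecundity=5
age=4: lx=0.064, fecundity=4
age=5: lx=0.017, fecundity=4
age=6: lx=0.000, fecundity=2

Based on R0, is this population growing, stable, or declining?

R0 = Σ lx·mx = 0 + 1.124 + 1.014 + 0.81 + 0.256 + 0.068 + 0 = 3.272
R0 > 1, so the population is growing.

growing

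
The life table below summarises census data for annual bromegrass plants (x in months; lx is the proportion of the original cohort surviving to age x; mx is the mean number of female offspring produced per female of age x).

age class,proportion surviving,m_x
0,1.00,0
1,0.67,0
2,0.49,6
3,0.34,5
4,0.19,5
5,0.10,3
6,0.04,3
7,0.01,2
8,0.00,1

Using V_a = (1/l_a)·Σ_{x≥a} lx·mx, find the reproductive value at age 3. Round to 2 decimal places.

9.09

lx·mx for x ≥ 3: 1.7, 0.95, 0.3, 0.12, 0.02, 0 → sum = 3.09
V_3 = 3.09 / l_3 = 3.09 / 0.34 = 9.088235… → 9.09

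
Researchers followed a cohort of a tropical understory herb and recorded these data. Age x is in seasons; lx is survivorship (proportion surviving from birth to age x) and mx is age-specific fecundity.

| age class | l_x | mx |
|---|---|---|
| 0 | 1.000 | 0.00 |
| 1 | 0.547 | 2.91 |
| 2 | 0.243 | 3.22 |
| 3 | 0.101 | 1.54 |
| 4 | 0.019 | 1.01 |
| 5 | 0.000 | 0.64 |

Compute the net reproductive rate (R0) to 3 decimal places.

lx·mx by age: 0, 1.59177, 0.78246, 0.15554, 0.01919, 0
R0 = Σ lx·mx = 2.54896 → 2.549

2.549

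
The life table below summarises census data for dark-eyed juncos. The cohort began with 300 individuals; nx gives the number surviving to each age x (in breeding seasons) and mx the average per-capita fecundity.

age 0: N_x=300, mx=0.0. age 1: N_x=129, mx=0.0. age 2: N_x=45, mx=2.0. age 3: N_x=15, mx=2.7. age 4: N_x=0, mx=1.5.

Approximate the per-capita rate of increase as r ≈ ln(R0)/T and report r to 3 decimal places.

lx = nx/n0 = nx/300: 1, 0.43, 0.15, 0.05, 0
R0 = Σ lx·mx = 0 + 0 + 0.3 + 0.135 + 0 = 0.435
Σ x·lx·mx = 1.005; T = 1.005/0.435 = 2.31034…
r ≈ ln(R0)/T = ln(0.435)/2.31034… = -0.3603… → -0.360

-0.360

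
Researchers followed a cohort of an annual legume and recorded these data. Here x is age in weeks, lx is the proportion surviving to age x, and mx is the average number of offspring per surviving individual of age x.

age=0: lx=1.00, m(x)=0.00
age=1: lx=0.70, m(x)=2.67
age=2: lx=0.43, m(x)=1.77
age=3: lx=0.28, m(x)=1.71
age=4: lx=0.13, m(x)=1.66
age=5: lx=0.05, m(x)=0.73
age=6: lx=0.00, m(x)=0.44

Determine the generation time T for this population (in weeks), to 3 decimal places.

lx·mx: 0, 1.869, 0.7611, 0.4788, 0.2158, 0.0365, 0 → R0 = 3.3612
x·lx·mx: 0, 1.869, 1.5222, 1.4364, 0.8632, 0.1825, 0 → Σ = 5.8733
T = 5.8733 / 3.3612 = 1.747382… → 1.747

1.747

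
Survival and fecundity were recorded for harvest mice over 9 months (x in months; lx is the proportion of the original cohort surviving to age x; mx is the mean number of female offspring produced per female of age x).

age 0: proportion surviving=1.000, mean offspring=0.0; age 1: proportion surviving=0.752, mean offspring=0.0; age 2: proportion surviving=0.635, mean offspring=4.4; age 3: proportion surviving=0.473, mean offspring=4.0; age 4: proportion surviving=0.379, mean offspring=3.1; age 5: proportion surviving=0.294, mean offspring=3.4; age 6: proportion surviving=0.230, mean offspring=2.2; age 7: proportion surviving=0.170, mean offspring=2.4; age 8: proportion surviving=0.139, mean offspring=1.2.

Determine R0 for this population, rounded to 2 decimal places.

7.94

lx·mx by age: 0, 0, 2.794, 1.892, 1.1749, 0.9996, 0.506, 0.408, 0.1668
R0 = Σ lx·mx = 7.9413 → 7.94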